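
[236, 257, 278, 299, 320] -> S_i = 236 + 21*i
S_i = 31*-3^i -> [31, -93, 279, -837, 2511]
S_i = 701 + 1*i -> [701, 702, 703, 704, 705]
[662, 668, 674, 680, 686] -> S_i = 662 + 6*i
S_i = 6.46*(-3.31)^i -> [6.46, -21.38, 70.78, -234.27, 775.43]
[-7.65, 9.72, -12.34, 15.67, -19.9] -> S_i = -7.65*(-1.27)^i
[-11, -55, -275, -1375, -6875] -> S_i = -11*5^i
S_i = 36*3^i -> [36, 108, 324, 972, 2916]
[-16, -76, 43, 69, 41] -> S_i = Random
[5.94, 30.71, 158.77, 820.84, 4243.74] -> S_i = 5.94*5.17^i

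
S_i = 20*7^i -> [20, 140, 980, 6860, 48020]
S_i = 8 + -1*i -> [8, 7, 6, 5, 4]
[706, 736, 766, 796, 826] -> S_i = 706 + 30*i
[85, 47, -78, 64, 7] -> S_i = Random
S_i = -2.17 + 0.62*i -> [-2.17, -1.55, -0.93, -0.31, 0.31]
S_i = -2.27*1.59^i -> [-2.27, -3.61, -5.74, -9.12, -14.51]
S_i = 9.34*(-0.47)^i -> [9.34, -4.39, 2.06, -0.97, 0.46]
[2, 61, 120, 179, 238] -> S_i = 2 + 59*i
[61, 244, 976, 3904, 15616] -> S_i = 61*4^i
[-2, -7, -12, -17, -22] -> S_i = -2 + -5*i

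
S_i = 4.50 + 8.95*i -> [4.5, 13.45, 22.4, 31.35, 40.3]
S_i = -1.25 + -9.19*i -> [-1.25, -10.44, -19.63, -28.82, -38.01]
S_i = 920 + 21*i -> [920, 941, 962, 983, 1004]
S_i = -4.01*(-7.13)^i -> [-4.01, 28.59, -203.86, 1453.49, -10363.41]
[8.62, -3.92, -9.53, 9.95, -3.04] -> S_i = Random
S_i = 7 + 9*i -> [7, 16, 25, 34, 43]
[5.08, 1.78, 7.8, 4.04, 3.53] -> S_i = Random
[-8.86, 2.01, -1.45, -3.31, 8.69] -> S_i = Random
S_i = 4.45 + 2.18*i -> [4.45, 6.63, 8.81, 10.99, 13.17]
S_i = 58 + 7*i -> [58, 65, 72, 79, 86]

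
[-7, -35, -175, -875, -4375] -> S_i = -7*5^i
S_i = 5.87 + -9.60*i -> [5.87, -3.73, -13.33, -22.93, -32.53]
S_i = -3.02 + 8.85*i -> [-3.02, 5.83, 14.68, 23.53, 32.38]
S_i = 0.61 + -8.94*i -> [0.61, -8.33, -17.27, -26.21, -35.15]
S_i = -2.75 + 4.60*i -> [-2.75, 1.85, 6.45, 11.05, 15.65]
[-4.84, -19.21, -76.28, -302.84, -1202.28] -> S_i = -4.84*3.97^i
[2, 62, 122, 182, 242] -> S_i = 2 + 60*i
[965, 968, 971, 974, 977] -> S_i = 965 + 3*i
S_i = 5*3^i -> [5, 15, 45, 135, 405]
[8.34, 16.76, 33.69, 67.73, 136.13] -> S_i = 8.34*2.01^i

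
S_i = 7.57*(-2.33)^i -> [7.57, -17.64, 41.1, -95.76, 223.11]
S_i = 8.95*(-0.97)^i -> [8.95, -8.68, 8.42, -8.17, 7.92]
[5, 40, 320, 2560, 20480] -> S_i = 5*8^i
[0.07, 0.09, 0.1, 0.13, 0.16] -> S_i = 0.07*1.22^i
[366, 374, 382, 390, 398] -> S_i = 366 + 8*i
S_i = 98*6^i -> [98, 588, 3528, 21168, 127008]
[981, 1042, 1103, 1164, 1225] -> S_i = 981 + 61*i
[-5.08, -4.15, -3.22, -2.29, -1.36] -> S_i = -5.08 + 0.93*i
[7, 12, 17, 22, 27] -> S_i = 7 + 5*i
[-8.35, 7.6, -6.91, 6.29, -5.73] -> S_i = -8.35*(-0.91)^i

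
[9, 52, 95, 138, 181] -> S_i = 9 + 43*i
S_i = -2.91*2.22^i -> [-2.91, -6.46, -14.34, -31.84, -70.68]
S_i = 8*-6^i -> [8, -48, 288, -1728, 10368]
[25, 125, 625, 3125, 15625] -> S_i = 25*5^i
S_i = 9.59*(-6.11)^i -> [9.59, -58.59, 358.01, -2187.47, 13365.45]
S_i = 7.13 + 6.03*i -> [7.13, 13.16, 19.19, 25.22, 31.25]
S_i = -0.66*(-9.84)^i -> [-0.66, 6.49, -63.9, 628.82, -6187.63]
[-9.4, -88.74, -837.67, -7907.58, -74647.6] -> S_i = -9.40*9.44^i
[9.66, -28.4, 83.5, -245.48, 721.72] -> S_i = 9.66*(-2.94)^i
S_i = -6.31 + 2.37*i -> [-6.31, -3.94, -1.57, 0.8, 3.17]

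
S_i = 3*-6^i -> [3, -18, 108, -648, 3888]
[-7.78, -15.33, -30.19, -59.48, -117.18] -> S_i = -7.78*1.97^i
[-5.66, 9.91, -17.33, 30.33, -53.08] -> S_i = -5.66*(-1.75)^i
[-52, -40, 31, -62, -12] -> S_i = Random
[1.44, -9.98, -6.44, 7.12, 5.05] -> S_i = Random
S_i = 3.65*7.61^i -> [3.65, 27.78, 211.38, 1608.6, 12241.41]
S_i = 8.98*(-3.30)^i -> [8.98, -29.63, 97.79, -322.71, 1064.96]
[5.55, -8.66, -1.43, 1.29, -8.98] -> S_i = Random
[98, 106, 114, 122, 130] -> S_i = 98 + 8*i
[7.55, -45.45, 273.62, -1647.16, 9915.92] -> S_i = 7.55*(-6.02)^i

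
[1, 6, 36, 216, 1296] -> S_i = 1*6^i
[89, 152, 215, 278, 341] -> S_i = 89 + 63*i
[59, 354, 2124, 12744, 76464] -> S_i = 59*6^i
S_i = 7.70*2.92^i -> [7.7, 22.48, 65.65, 191.71, 559.79]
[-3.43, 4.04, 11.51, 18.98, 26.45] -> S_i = -3.43 + 7.47*i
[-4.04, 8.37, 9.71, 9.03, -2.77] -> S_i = Random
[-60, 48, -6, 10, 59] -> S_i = Random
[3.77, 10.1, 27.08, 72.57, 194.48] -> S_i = 3.77*2.68^i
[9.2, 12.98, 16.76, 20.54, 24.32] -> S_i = 9.20 + 3.78*i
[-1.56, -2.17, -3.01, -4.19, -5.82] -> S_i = -1.56*1.39^i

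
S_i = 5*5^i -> [5, 25, 125, 625, 3125]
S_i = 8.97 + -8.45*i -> [8.97, 0.52, -7.93, -16.38, -24.83]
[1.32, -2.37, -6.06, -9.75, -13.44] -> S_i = 1.32 + -3.69*i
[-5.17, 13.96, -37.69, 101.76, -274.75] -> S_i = -5.17*(-2.70)^i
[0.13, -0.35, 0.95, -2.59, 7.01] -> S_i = 0.13*(-2.71)^i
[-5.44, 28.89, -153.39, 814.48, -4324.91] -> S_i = -5.44*(-5.31)^i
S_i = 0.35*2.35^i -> [0.35, 0.82, 1.93, 4.54, 10.67]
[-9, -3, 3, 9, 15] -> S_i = -9 + 6*i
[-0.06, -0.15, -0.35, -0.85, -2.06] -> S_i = -0.06*2.42^i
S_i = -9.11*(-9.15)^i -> [-9.11, 83.36, -762.71, 6978.81, -63856.15]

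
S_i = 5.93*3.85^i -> [5.93, 22.83, 87.9, 338.41, 1302.86]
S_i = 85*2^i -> [85, 170, 340, 680, 1360]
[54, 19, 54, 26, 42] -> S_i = Random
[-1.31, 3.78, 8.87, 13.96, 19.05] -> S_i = -1.31 + 5.09*i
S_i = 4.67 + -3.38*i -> [4.67, 1.29, -2.09, -5.47, -8.85]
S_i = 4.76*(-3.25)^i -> [4.76, -15.47, 50.28, -163.4, 531.06]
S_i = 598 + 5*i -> [598, 603, 608, 613, 618]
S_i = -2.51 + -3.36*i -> [-2.51, -5.87, -9.23, -12.59, -15.95]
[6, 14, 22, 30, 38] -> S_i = 6 + 8*i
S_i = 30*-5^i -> [30, -150, 750, -3750, 18750]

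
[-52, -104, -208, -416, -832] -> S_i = -52*2^i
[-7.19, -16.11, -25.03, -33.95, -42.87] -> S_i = -7.19 + -8.92*i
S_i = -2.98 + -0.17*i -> [-2.98, -3.15, -3.32, -3.49, -3.66]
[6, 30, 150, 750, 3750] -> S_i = 6*5^i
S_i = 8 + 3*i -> [8, 11, 14, 17, 20]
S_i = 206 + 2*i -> [206, 208, 210, 212, 214]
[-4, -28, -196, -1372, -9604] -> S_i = -4*7^i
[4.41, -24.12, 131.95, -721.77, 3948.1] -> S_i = 4.41*(-5.47)^i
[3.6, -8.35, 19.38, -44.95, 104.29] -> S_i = 3.60*(-2.32)^i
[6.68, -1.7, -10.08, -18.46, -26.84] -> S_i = 6.68 + -8.38*i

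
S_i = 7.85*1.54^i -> [7.85, 12.09, 18.62, 28.67, 44.15]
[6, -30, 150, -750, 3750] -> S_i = 6*-5^i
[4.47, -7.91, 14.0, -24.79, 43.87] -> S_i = 4.47*(-1.77)^i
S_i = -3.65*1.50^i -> [-3.65, -5.48, -8.21, -12.32, -18.48]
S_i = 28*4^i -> [28, 112, 448, 1792, 7168]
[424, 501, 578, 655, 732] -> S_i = 424 + 77*i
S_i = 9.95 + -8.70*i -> [9.95, 1.25, -7.45, -16.15, -24.85]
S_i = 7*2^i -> [7, 14, 28, 56, 112]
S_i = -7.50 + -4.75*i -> [-7.5, -12.25, -17.0, -21.75, -26.5]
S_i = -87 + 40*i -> [-87, -47, -7, 33, 73]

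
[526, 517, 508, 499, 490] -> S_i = 526 + -9*i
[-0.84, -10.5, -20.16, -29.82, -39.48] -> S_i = -0.84 + -9.66*i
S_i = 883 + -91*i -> [883, 792, 701, 610, 519]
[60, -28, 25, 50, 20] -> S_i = Random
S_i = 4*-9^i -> [4, -36, 324, -2916, 26244]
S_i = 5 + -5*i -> [5, 0, -5, -10, -15]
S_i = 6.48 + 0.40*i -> [6.48, 6.88, 7.28, 7.68, 8.08]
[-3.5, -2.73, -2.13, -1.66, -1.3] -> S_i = -3.50*0.78^i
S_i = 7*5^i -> [7, 35, 175, 875, 4375]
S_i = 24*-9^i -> [24, -216, 1944, -17496, 157464]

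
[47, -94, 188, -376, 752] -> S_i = 47*-2^i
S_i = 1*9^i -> [1, 9, 81, 729, 6561]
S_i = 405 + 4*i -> [405, 409, 413, 417, 421]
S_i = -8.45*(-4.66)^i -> [-8.45, 39.38, -183.5, 855.1, -3984.74]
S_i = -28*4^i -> [-28, -112, -448, -1792, -7168]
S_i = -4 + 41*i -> [-4, 37, 78, 119, 160]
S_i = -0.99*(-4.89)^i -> [-0.99, 4.84, -23.67, 115.76, -566.07]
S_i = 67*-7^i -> [67, -469, 3283, -22981, 160867]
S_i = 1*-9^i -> [1, -9, 81, -729, 6561]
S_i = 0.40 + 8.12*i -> [0.4, 8.52, 16.64, 24.76, 32.88]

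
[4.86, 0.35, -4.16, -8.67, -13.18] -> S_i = 4.86 + -4.51*i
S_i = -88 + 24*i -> [-88, -64, -40, -16, 8]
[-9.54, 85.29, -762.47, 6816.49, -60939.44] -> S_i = -9.54*(-8.94)^i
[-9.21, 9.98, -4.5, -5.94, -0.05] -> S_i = Random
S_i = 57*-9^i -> [57, -513, 4617, -41553, 373977]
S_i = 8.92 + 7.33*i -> [8.92, 16.25, 23.58, 30.91, 38.24]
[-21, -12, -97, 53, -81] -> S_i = Random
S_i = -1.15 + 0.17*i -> [-1.15, -0.98, -0.81, -0.64, -0.47]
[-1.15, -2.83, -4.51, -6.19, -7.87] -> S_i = -1.15 + -1.68*i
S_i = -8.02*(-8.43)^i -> [-8.02, 67.61, -569.94, 4804.6, -40502.76]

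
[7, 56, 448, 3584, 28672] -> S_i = 7*8^i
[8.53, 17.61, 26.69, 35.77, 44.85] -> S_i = 8.53 + 9.08*i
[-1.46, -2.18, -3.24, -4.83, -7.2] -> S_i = -1.46*1.49^i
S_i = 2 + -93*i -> [2, -91, -184, -277, -370]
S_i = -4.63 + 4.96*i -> [-4.63, 0.33, 5.29, 10.25, 15.21]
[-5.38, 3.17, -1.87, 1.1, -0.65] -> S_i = -5.38*(-0.59)^i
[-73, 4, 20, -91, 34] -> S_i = Random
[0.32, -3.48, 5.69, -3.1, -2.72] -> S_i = Random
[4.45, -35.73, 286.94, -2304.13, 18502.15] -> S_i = 4.45*(-8.03)^i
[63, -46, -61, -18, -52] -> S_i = Random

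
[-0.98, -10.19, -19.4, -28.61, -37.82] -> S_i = -0.98 + -9.21*i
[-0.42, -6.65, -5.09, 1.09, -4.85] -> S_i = Random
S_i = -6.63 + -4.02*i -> [-6.63, -10.65, -14.67, -18.69, -22.71]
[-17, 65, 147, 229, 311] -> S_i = -17 + 82*i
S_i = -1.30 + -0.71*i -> [-1.3, -2.01, -2.72, -3.43, -4.14]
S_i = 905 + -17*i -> [905, 888, 871, 854, 837]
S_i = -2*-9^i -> [-2, 18, -162, 1458, -13122]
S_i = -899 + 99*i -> [-899, -800, -701, -602, -503]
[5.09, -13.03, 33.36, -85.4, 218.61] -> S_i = 5.09*(-2.56)^i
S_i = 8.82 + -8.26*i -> [8.82, 0.56, -7.7, -15.96, -24.22]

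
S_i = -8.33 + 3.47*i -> [-8.33, -4.86, -1.39, 2.08, 5.55]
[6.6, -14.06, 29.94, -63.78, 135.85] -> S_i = 6.60*(-2.13)^i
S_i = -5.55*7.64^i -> [-5.55, -42.4, -323.95, -2474.99, -18908.91]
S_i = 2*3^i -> [2, 6, 18, 54, 162]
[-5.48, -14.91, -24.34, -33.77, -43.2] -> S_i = -5.48 + -9.43*i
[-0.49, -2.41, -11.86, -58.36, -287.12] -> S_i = -0.49*4.92^i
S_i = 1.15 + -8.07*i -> [1.15, -6.92, -14.99, -23.06, -31.13]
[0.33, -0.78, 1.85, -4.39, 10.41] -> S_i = 0.33*(-2.37)^i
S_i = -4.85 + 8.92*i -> [-4.85, 4.07, 12.99, 21.91, 30.83]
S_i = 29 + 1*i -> [29, 30, 31, 32, 33]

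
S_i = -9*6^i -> [-9, -54, -324, -1944, -11664]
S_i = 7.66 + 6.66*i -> [7.66, 14.32, 20.98, 27.64, 34.3]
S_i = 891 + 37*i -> [891, 928, 965, 1002, 1039]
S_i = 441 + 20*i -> [441, 461, 481, 501, 521]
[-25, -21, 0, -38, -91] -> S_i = Random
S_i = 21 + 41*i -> [21, 62, 103, 144, 185]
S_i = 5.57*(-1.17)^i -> [5.57, -6.52, 7.62, -8.92, 10.44]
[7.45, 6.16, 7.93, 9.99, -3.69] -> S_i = Random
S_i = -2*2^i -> [-2, -4, -8, -16, -32]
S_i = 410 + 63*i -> [410, 473, 536, 599, 662]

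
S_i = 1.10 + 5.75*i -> [1.1, 6.85, 12.6, 18.35, 24.1]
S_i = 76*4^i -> [76, 304, 1216, 4864, 19456]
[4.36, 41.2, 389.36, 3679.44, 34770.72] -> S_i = 4.36*9.45^i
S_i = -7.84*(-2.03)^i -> [-7.84, 15.92, -32.31, 65.58, -133.14]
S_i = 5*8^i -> [5, 40, 320, 2560, 20480]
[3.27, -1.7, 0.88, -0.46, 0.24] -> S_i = 3.27*(-0.52)^i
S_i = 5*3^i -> [5, 15, 45, 135, 405]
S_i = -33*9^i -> [-33, -297, -2673, -24057, -216513]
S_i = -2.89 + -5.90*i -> [-2.89, -8.79, -14.69, -20.59, -26.49]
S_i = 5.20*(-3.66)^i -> [5.2, -19.03, 69.66, -254.95, 933.1]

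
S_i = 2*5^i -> [2, 10, 50, 250, 1250]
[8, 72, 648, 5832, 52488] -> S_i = 8*9^i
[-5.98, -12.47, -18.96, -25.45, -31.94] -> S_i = -5.98 + -6.49*i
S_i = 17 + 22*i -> [17, 39, 61, 83, 105]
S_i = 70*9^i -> [70, 630, 5670, 51030, 459270]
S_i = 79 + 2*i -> [79, 81, 83, 85, 87]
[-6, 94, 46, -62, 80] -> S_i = Random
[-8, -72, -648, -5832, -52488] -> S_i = -8*9^i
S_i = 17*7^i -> [17, 119, 833, 5831, 40817]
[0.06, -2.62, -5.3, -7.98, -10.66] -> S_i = 0.06 + -2.68*i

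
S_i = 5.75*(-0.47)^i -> [5.75, -2.7, 1.27, -0.6, 0.28]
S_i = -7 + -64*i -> [-7, -71, -135, -199, -263]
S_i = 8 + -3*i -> [8, 5, 2, -1, -4]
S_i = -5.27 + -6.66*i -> [-5.27, -11.93, -18.59, -25.25, -31.91]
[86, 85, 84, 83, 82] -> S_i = 86 + -1*i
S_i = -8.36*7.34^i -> [-8.36, -61.36, -450.4, -3305.94, -24265.57]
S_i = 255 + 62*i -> [255, 317, 379, 441, 503]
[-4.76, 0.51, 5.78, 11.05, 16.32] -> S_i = -4.76 + 5.27*i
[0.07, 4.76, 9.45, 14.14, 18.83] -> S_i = 0.07 + 4.69*i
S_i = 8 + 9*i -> [8, 17, 26, 35, 44]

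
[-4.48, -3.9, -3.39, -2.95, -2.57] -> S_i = -4.48*0.87^i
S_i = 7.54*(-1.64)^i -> [7.54, -12.37, 20.28, -33.26, 54.54]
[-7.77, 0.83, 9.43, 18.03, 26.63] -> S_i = -7.77 + 8.60*i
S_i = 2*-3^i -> [2, -6, 18, -54, 162]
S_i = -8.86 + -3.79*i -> [-8.86, -12.65, -16.44, -20.23, -24.02]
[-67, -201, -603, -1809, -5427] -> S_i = -67*3^i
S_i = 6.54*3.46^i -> [6.54, 22.63, 78.29, 270.9, 937.31]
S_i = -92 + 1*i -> [-92, -91, -90, -89, -88]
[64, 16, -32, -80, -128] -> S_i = 64 + -48*i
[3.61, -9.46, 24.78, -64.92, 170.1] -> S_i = 3.61*(-2.62)^i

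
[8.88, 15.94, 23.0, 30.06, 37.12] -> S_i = 8.88 + 7.06*i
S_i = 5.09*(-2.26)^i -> [5.09, -11.5, 26.0, -58.75, 132.79]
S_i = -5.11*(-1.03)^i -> [-5.11, 5.26, -5.42, 5.58, -5.75]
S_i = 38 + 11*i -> [38, 49, 60, 71, 82]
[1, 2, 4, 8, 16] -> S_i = 1*2^i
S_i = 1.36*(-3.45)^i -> [1.36, -4.69, 16.19, -55.85, 192.67]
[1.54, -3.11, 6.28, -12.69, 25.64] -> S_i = 1.54*(-2.02)^i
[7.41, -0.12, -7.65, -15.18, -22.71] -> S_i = 7.41 + -7.53*i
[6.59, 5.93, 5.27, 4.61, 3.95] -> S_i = 6.59 + -0.66*i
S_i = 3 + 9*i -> [3, 12, 21, 30, 39]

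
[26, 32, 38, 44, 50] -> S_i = 26 + 6*i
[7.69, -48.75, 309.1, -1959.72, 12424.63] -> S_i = 7.69*(-6.34)^i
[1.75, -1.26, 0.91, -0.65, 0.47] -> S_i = 1.75*(-0.72)^i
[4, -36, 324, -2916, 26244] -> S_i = 4*-9^i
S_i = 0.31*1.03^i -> [0.31, 0.32, 0.33, 0.34, 0.35]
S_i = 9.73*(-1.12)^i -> [9.73, -10.9, 12.21, -13.67, 15.31]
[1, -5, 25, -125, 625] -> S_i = 1*-5^i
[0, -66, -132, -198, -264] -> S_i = 0 + -66*i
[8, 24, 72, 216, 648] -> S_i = 8*3^i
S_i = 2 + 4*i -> [2, 6, 10, 14, 18]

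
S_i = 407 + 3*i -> [407, 410, 413, 416, 419]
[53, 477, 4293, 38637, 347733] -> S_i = 53*9^i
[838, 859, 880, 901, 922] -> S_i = 838 + 21*i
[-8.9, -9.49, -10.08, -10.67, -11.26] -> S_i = -8.90 + -0.59*i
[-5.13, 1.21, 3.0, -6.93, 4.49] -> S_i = Random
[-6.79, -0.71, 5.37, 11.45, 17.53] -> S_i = -6.79 + 6.08*i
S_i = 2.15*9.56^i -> [2.15, 20.55, 196.5, 1878.5, 17958.5]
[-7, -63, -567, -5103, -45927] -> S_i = -7*9^i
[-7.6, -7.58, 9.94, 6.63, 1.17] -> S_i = Random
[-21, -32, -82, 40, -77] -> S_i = Random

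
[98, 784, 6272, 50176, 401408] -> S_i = 98*8^i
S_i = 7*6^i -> [7, 42, 252, 1512, 9072]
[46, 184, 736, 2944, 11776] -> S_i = 46*4^i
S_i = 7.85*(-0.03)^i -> [7.85, -0.24, 0.01, -0.0, 0.0]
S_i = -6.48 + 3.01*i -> [-6.48, -3.47, -0.46, 2.55, 5.56]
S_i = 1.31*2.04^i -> [1.31, 2.67, 5.45, 11.12, 22.69]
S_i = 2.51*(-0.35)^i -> [2.51, -0.88, 0.31, -0.11, 0.04]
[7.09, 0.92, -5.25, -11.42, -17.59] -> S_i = 7.09 + -6.17*i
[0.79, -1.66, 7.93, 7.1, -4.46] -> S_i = Random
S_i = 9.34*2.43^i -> [9.34, 22.7, 55.15, 134.02, 325.67]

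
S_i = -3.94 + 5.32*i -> [-3.94, 1.38, 6.7, 12.02, 17.34]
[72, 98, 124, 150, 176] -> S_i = 72 + 26*i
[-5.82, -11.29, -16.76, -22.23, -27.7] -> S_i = -5.82 + -5.47*i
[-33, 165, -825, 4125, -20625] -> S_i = -33*-5^i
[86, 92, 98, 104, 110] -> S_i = 86 + 6*i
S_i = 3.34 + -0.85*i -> [3.34, 2.49, 1.64, 0.79, -0.06]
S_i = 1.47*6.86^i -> [1.47, 10.08, 69.18, 474.56, 3255.47]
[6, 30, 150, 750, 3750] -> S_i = 6*5^i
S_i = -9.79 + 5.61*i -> [-9.79, -4.18, 1.43, 7.04, 12.65]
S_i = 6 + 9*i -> [6, 15, 24, 33, 42]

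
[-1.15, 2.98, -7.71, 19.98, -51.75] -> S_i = -1.15*(-2.59)^i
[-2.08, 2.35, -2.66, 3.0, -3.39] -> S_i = -2.08*(-1.13)^i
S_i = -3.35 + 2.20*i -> [-3.35, -1.15, 1.05, 3.25, 5.45]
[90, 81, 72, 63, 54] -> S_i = 90 + -9*i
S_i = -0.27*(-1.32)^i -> [-0.27, 0.36, -0.47, 0.62, -0.82]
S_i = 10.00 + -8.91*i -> [10.0, 1.09, -7.82, -16.73, -25.64]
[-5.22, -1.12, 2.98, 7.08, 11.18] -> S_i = -5.22 + 4.10*i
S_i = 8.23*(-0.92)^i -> [8.23, -7.57, 6.97, -6.41, 5.9]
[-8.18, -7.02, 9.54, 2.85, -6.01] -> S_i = Random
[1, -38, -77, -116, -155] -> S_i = 1 + -39*i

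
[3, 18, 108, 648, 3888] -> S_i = 3*6^i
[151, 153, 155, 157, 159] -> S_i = 151 + 2*i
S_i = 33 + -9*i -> [33, 24, 15, 6, -3]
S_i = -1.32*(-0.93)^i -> [-1.32, 1.23, -1.14, 1.06, -0.99]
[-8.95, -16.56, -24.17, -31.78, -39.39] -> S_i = -8.95 + -7.61*i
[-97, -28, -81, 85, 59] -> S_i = Random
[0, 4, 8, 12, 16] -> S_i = 0 + 4*i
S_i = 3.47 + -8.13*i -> [3.47, -4.66, -12.79, -20.92, -29.05]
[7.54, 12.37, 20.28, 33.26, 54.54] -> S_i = 7.54*1.64^i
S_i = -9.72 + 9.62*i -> [-9.72, -0.1, 9.52, 19.14, 28.76]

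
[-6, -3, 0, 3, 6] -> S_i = -6 + 3*i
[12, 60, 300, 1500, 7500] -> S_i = 12*5^i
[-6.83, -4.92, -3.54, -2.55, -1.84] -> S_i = -6.83*0.72^i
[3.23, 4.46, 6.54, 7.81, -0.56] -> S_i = Random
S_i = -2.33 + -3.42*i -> [-2.33, -5.75, -9.17, -12.59, -16.01]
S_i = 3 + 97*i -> [3, 100, 197, 294, 391]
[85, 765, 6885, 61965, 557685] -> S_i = 85*9^i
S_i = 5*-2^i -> [5, -10, 20, -40, 80]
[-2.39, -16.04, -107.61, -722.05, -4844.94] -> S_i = -2.39*6.71^i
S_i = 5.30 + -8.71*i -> [5.3, -3.41, -12.12, -20.83, -29.54]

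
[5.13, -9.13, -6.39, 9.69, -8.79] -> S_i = Random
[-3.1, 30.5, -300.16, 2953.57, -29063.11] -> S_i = -3.10*(-9.84)^i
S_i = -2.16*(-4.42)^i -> [-2.16, 9.55, -42.2, 186.52, -824.41]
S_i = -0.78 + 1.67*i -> [-0.78, 0.89, 2.56, 4.23, 5.9]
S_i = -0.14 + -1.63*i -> [-0.14, -1.77, -3.4, -5.03, -6.66]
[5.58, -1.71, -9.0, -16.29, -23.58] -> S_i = 5.58 + -7.29*i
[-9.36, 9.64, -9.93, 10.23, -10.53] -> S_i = -9.36*(-1.03)^i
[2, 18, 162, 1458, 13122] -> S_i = 2*9^i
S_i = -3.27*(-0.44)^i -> [-3.27, 1.44, -0.63, 0.28, -0.12]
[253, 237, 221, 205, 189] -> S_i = 253 + -16*i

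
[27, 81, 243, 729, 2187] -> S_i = 27*3^i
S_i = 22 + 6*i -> [22, 28, 34, 40, 46]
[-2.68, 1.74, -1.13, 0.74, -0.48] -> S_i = -2.68*(-0.65)^i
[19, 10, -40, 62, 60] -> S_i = Random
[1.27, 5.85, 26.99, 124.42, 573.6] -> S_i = 1.27*4.61^i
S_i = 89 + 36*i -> [89, 125, 161, 197, 233]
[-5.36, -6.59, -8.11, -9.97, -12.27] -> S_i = -5.36*1.23^i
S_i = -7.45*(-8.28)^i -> [-7.45, 61.69, -510.76, 4229.09, -35016.89]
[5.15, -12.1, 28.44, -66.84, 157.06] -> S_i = 5.15*(-2.35)^i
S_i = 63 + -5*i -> [63, 58, 53, 48, 43]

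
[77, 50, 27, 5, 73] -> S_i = Random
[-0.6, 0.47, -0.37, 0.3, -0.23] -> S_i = -0.60*(-0.79)^i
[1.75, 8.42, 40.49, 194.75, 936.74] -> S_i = 1.75*4.81^i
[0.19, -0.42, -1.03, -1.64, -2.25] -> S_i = 0.19 + -0.61*i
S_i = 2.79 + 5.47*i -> [2.79, 8.26, 13.73, 19.2, 24.67]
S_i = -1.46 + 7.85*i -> [-1.46, 6.39, 14.24, 22.09, 29.94]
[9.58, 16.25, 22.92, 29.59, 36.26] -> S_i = 9.58 + 6.67*i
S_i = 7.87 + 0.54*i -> [7.87, 8.41, 8.95, 9.49, 10.03]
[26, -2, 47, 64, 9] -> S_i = Random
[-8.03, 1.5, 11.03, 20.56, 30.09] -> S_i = -8.03 + 9.53*i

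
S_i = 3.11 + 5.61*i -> [3.11, 8.72, 14.33, 19.94, 25.55]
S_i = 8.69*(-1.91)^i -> [8.69, -16.6, 31.7, -60.55, 115.65]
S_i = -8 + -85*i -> [-8, -93, -178, -263, -348]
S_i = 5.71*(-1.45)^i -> [5.71, -8.28, 12.01, -17.41, 25.24]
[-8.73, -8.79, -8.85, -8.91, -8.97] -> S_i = -8.73 + -0.06*i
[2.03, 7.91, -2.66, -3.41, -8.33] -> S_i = Random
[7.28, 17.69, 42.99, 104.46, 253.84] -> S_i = 7.28*2.43^i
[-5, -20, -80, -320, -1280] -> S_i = -5*4^i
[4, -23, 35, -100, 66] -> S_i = Random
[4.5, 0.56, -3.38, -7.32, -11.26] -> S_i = 4.50 + -3.94*i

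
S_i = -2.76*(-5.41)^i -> [-2.76, 14.93, -80.78, 437.02, -2364.28]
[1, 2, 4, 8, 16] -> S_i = 1*2^i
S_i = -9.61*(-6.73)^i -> [-9.61, 64.68, -435.26, 2929.33, -19714.4]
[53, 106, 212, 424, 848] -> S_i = 53*2^i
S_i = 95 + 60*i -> [95, 155, 215, 275, 335]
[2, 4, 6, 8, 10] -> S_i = 2 + 2*i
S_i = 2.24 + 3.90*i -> [2.24, 6.14, 10.04, 13.94, 17.84]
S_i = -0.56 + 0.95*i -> [-0.56, 0.39, 1.34, 2.29, 3.24]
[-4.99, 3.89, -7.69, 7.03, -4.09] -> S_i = Random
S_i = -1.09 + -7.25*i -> [-1.09, -8.34, -15.59, -22.84, -30.09]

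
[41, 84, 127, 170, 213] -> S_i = 41 + 43*i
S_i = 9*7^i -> [9, 63, 441, 3087, 21609]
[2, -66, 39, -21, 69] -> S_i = Random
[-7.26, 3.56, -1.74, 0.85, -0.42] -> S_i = -7.26*(-0.49)^i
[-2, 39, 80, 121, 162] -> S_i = -2 + 41*i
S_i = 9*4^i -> [9, 36, 144, 576, 2304]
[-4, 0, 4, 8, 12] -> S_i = -4 + 4*i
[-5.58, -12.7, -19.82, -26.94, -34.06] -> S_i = -5.58 + -7.12*i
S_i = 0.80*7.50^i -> [0.8, 6.0, 45.0, 337.5, 2531.25]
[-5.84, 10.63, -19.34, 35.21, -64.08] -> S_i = -5.84*(-1.82)^i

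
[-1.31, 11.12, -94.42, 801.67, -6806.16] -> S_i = -1.31*(-8.49)^i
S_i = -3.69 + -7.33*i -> [-3.69, -11.02, -18.35, -25.68, -33.01]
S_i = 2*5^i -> [2, 10, 50, 250, 1250]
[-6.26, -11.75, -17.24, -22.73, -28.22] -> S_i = -6.26 + -5.49*i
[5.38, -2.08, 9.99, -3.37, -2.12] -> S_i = Random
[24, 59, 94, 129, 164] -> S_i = 24 + 35*i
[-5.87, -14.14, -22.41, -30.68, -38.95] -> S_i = -5.87 + -8.27*i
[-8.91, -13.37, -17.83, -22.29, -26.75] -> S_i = -8.91 + -4.46*i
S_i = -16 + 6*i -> [-16, -10, -4, 2, 8]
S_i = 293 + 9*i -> [293, 302, 311, 320, 329]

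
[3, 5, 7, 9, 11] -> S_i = 3 + 2*i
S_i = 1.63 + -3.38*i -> [1.63, -1.75, -5.13, -8.51, -11.89]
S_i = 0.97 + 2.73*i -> [0.97, 3.7, 6.43, 9.16, 11.89]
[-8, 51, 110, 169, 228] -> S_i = -8 + 59*i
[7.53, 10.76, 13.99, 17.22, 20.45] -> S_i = 7.53 + 3.23*i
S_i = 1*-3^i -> [1, -3, 9, -27, 81]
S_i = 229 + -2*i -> [229, 227, 225, 223, 221]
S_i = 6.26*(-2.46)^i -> [6.26, -15.4, 37.88, -93.19, 229.25]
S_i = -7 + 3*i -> [-7, -4, -1, 2, 5]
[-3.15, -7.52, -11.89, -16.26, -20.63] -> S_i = -3.15 + -4.37*i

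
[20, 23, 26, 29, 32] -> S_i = 20 + 3*i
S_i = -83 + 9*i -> [-83, -74, -65, -56, -47]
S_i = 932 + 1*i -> [932, 933, 934, 935, 936]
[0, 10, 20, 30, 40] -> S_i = 0 + 10*i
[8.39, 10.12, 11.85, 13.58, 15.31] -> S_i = 8.39 + 1.73*i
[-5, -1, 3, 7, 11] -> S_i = -5 + 4*i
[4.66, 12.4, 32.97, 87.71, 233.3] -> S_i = 4.66*2.66^i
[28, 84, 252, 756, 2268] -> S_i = 28*3^i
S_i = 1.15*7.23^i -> [1.15, 8.31, 60.11, 434.62, 3142.32]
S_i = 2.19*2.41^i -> [2.19, 5.28, 12.72, 30.65, 73.88]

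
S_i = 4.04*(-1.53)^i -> [4.04, -6.18, 9.46, -14.47, 22.14]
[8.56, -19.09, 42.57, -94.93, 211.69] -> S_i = 8.56*(-2.23)^i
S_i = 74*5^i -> [74, 370, 1850, 9250, 46250]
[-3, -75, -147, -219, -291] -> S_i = -3 + -72*i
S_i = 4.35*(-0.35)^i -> [4.35, -1.52, 0.53, -0.19, 0.07]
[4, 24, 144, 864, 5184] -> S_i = 4*6^i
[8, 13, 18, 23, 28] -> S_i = 8 + 5*i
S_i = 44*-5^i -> [44, -220, 1100, -5500, 27500]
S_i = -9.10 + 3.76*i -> [-9.1, -5.34, -1.58, 2.18, 5.94]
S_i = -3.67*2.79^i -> [-3.67, -10.24, -28.57, -79.7, -222.37]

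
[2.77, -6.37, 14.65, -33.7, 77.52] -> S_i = 2.77*(-2.30)^i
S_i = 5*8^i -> [5, 40, 320, 2560, 20480]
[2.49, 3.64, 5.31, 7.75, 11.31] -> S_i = 2.49*1.46^i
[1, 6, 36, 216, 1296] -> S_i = 1*6^i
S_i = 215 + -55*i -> [215, 160, 105, 50, -5]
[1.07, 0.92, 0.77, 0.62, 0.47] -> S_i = 1.07 + -0.15*i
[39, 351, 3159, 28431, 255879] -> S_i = 39*9^i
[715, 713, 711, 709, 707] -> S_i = 715 + -2*i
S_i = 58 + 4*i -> [58, 62, 66, 70, 74]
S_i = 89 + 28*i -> [89, 117, 145, 173, 201]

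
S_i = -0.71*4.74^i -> [-0.71, -3.37, -15.95, -75.61, -358.4]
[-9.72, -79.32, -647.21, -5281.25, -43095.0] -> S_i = -9.72*8.16^i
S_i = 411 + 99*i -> [411, 510, 609, 708, 807]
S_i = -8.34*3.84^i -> [-8.34, -32.03, -122.98, -472.24, -1813.39]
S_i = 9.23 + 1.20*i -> [9.23, 10.43, 11.63, 12.83, 14.03]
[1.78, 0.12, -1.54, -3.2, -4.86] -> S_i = 1.78 + -1.66*i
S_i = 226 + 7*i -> [226, 233, 240, 247, 254]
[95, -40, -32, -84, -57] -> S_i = Random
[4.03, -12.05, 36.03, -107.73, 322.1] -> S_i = 4.03*(-2.99)^i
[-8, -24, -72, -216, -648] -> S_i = -8*3^i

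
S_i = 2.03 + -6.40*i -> [2.03, -4.37, -10.77, -17.17, -23.57]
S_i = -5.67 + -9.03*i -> [-5.67, -14.7, -23.73, -32.76, -41.79]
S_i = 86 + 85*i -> [86, 171, 256, 341, 426]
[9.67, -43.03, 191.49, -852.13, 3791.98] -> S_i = 9.67*(-4.45)^i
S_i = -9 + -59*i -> [-9, -68, -127, -186, -245]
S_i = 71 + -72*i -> [71, -1, -73, -145, -217]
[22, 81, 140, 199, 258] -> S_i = 22 + 59*i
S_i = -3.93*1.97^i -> [-3.93, -7.74, -15.25, -30.05, -59.19]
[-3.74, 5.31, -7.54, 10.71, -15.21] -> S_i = -3.74*(-1.42)^i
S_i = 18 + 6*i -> [18, 24, 30, 36, 42]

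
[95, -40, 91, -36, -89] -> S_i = Random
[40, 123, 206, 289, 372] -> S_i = 40 + 83*i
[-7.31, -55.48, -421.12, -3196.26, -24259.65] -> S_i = -7.31*7.59^i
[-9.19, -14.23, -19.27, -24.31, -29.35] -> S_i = -9.19 + -5.04*i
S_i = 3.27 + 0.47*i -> [3.27, 3.74, 4.21, 4.68, 5.15]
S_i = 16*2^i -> [16, 32, 64, 128, 256]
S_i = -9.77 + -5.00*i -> [-9.77, -14.77, -19.77, -24.77, -29.77]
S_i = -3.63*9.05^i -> [-3.63, -32.85, -297.31, -2690.62, -24350.11]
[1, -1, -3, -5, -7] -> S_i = 1 + -2*i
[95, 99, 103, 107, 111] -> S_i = 95 + 4*i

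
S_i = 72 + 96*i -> [72, 168, 264, 360, 456]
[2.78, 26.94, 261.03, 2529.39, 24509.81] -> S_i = 2.78*9.69^i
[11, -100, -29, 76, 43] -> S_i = Random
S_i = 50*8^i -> [50, 400, 3200, 25600, 204800]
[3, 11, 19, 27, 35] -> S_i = 3 + 8*i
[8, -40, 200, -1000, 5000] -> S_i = 8*-5^i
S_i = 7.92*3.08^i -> [7.92, 24.39, 75.13, 231.41, 712.73]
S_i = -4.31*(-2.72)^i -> [-4.31, 11.72, -31.89, 86.73, -235.91]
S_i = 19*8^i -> [19, 152, 1216, 9728, 77824]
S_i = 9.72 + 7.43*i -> [9.72, 17.15, 24.58, 32.01, 39.44]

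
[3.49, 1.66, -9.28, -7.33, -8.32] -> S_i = Random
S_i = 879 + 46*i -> [879, 925, 971, 1017, 1063]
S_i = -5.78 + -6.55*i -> [-5.78, -12.33, -18.88, -25.43, -31.98]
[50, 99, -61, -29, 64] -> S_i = Random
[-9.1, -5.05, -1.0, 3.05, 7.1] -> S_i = -9.10 + 4.05*i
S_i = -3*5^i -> [-3, -15, -75, -375, -1875]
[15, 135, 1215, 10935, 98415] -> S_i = 15*9^i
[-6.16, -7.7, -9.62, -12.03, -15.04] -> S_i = -6.16*1.25^i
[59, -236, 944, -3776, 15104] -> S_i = 59*-4^i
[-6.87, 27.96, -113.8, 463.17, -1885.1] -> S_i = -6.87*(-4.07)^i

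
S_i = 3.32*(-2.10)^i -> [3.32, -6.97, 14.64, -30.75, 64.57]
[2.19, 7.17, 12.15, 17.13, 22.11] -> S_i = 2.19 + 4.98*i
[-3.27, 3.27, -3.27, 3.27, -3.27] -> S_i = -3.27*(-1.00)^i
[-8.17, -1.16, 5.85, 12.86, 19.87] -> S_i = -8.17 + 7.01*i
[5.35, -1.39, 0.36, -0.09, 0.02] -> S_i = 5.35*(-0.26)^i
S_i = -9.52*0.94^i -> [-9.52, -8.95, -8.41, -7.91, -7.43]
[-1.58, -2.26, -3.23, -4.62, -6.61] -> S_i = -1.58*1.43^i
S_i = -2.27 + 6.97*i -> [-2.27, 4.7, 11.67, 18.64, 25.61]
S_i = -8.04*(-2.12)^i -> [-8.04, 17.04, -36.13, 76.61, -162.41]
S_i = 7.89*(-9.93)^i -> [7.89, -78.35, 777.99, -7725.47, 76713.89]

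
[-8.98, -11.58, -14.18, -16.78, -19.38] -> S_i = -8.98 + -2.60*i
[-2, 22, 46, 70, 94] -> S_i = -2 + 24*i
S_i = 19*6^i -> [19, 114, 684, 4104, 24624]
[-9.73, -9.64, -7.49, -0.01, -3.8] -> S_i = Random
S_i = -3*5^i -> [-3, -15, -75, -375, -1875]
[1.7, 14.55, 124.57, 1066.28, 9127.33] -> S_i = 1.70*8.56^i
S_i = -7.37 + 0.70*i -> [-7.37, -6.67, -5.97, -5.27, -4.57]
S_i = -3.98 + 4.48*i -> [-3.98, 0.5, 4.98, 9.46, 13.94]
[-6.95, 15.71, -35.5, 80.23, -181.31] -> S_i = -6.95*(-2.26)^i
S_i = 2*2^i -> [2, 4, 8, 16, 32]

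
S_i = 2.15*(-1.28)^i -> [2.15, -2.75, 3.52, -4.51, 5.77]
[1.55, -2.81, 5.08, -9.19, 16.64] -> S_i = 1.55*(-1.81)^i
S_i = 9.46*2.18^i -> [9.46, 20.62, 44.96, 98.01, 213.66]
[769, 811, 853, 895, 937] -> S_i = 769 + 42*i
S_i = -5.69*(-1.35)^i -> [-5.69, 7.68, -10.37, 14.0, -18.9]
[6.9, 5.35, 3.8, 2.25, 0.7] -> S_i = 6.90 + -1.55*i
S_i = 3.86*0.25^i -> [3.86, 0.96, 0.24, 0.06, 0.02]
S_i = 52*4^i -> [52, 208, 832, 3328, 13312]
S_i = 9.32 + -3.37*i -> [9.32, 5.95, 2.58, -0.79, -4.16]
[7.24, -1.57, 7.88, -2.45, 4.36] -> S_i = Random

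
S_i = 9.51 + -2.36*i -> [9.51, 7.15, 4.79, 2.43, 0.07]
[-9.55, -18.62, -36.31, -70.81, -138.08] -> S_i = -9.55*1.95^i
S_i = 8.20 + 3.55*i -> [8.2, 11.75, 15.3, 18.85, 22.4]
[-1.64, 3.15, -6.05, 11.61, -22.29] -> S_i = -1.64*(-1.92)^i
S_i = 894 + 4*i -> [894, 898, 902, 906, 910]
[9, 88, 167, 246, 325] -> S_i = 9 + 79*i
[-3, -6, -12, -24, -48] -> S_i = -3*2^i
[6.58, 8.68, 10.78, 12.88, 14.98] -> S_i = 6.58 + 2.10*i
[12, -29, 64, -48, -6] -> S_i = Random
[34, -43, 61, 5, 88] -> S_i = Random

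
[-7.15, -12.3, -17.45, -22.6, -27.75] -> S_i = -7.15 + -5.15*i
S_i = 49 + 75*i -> [49, 124, 199, 274, 349]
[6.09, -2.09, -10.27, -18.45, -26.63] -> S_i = 6.09 + -8.18*i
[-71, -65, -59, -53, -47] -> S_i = -71 + 6*i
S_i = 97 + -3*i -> [97, 94, 91, 88, 85]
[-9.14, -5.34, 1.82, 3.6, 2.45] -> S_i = Random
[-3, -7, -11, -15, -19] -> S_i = -3 + -4*i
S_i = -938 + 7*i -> [-938, -931, -924, -917, -910]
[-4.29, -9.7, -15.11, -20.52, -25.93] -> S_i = -4.29 + -5.41*i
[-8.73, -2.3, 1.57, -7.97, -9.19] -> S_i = Random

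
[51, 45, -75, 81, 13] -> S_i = Random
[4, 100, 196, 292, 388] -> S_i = 4 + 96*i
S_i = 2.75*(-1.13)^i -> [2.75, -3.11, 3.51, -3.97, 4.48]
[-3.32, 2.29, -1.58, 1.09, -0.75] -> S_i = -3.32*(-0.69)^i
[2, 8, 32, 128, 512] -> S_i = 2*4^i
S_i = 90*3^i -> [90, 270, 810, 2430, 7290]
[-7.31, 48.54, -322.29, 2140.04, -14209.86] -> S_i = -7.31*(-6.64)^i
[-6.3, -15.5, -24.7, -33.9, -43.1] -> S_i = -6.30 + -9.20*i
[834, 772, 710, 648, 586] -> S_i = 834 + -62*i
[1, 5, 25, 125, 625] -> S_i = 1*5^i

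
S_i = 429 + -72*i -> [429, 357, 285, 213, 141]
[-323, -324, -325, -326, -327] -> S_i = -323 + -1*i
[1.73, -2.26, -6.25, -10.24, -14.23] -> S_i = 1.73 + -3.99*i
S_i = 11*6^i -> [11, 66, 396, 2376, 14256]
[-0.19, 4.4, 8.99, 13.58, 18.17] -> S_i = -0.19 + 4.59*i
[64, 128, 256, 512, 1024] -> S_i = 64*2^i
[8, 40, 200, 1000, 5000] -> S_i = 8*5^i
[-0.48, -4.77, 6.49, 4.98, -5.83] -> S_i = Random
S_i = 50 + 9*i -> [50, 59, 68, 77, 86]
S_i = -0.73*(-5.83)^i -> [-0.73, 4.26, -24.81, 144.65, -843.33]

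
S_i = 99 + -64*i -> [99, 35, -29, -93, -157]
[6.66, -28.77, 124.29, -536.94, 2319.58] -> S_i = 6.66*(-4.32)^i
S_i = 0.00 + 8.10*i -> [0.0, 8.1, 16.2, 24.3, 32.4]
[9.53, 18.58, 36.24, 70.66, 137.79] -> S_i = 9.53*1.95^i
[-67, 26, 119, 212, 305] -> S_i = -67 + 93*i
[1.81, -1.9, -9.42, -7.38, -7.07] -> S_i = Random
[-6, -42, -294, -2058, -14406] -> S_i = -6*7^i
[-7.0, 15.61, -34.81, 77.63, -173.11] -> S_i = -7.00*(-2.23)^i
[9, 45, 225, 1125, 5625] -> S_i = 9*5^i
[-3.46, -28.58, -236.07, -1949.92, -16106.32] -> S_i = -3.46*8.26^i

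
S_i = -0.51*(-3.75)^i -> [-0.51, 1.91, -7.17, 26.89, -100.85]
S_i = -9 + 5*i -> [-9, -4, 1, 6, 11]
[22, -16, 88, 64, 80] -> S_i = Random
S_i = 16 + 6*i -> [16, 22, 28, 34, 40]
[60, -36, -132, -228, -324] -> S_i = 60 + -96*i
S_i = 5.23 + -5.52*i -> [5.23, -0.29, -5.81, -11.33, -16.85]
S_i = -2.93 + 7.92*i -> [-2.93, 4.99, 12.91, 20.83, 28.75]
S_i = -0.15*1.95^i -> [-0.15, -0.29, -0.57, -1.11, -2.17]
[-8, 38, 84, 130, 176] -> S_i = -8 + 46*i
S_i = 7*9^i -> [7, 63, 567, 5103, 45927]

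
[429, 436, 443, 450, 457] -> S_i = 429 + 7*i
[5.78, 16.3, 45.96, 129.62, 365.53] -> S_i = 5.78*2.82^i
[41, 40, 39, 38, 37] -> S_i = 41 + -1*i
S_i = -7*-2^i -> [-7, 14, -28, 56, -112]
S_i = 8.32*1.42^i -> [8.32, 11.81, 16.78, 23.82, 33.83]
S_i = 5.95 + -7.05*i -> [5.95, -1.1, -8.15, -15.2, -22.25]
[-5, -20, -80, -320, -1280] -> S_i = -5*4^i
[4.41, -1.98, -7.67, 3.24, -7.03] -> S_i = Random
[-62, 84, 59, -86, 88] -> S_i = Random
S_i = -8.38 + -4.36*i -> [-8.38, -12.74, -17.1, -21.46, -25.82]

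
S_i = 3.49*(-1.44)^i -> [3.49, -5.03, 7.24, -10.42, 15.01]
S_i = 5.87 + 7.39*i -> [5.87, 13.26, 20.65, 28.04, 35.43]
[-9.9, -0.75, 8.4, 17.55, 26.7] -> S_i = -9.90 + 9.15*i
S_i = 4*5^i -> [4, 20, 100, 500, 2500]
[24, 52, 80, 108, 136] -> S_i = 24 + 28*i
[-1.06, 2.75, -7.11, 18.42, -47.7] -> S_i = -1.06*(-2.59)^i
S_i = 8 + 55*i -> [8, 63, 118, 173, 228]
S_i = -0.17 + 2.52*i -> [-0.17, 2.35, 4.87, 7.39, 9.91]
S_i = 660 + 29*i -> [660, 689, 718, 747, 776]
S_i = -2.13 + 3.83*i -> [-2.13, 1.7, 5.53, 9.36, 13.19]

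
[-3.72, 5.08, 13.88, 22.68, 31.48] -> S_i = -3.72 + 8.80*i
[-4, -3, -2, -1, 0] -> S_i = -4 + 1*i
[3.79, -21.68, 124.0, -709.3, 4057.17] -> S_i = 3.79*(-5.72)^i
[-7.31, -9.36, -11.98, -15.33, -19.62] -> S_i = -7.31*1.28^i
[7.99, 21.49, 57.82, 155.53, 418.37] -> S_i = 7.99*2.69^i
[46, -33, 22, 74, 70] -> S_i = Random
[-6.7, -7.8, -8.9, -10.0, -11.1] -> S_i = -6.70 + -1.10*i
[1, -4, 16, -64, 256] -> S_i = 1*-4^i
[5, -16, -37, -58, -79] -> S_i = 5 + -21*i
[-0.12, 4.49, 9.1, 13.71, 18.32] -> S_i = -0.12 + 4.61*i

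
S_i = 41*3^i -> [41, 123, 369, 1107, 3321]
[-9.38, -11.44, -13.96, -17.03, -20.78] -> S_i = -9.38*1.22^i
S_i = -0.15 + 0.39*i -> [-0.15, 0.24, 0.63, 1.02, 1.41]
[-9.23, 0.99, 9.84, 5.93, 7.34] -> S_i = Random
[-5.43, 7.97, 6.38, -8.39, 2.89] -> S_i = Random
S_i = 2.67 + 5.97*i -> [2.67, 8.64, 14.61, 20.58, 26.55]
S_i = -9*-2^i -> [-9, 18, -36, 72, -144]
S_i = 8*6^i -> [8, 48, 288, 1728, 10368]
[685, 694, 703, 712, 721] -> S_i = 685 + 9*i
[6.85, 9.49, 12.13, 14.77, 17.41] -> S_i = 6.85 + 2.64*i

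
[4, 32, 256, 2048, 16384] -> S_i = 4*8^i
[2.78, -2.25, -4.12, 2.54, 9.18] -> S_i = Random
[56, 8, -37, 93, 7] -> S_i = Random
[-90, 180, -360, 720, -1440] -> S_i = -90*-2^i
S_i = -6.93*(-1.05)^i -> [-6.93, 7.28, -7.64, 8.02, -8.42]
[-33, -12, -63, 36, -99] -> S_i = Random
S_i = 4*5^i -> [4, 20, 100, 500, 2500]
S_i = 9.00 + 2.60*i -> [9.0, 11.6, 14.2, 16.8, 19.4]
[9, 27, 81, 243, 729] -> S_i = 9*3^i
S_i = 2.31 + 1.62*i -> [2.31, 3.93, 5.55, 7.17, 8.79]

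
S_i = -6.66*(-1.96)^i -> [-6.66, 13.05, -25.59, 50.15, -98.29]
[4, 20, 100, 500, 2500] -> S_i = 4*5^i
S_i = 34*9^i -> [34, 306, 2754, 24786, 223074]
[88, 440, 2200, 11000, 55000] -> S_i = 88*5^i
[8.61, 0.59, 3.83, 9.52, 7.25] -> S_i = Random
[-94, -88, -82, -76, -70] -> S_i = -94 + 6*i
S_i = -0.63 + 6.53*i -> [-0.63, 5.9, 12.43, 18.96, 25.49]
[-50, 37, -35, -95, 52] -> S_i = Random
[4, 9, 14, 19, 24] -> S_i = 4 + 5*i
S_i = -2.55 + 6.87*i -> [-2.55, 4.32, 11.19, 18.06, 24.93]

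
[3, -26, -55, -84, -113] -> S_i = 3 + -29*i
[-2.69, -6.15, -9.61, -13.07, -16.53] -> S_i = -2.69 + -3.46*i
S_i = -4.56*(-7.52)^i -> [-4.56, 34.29, -257.87, 1939.18, -14582.64]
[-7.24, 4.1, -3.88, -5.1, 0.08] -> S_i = Random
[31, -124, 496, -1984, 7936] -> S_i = 31*-4^i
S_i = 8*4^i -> [8, 32, 128, 512, 2048]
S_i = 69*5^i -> [69, 345, 1725, 8625, 43125]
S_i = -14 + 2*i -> [-14, -12, -10, -8, -6]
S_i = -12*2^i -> [-12, -24, -48, -96, -192]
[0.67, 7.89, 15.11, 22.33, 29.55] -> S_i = 0.67 + 7.22*i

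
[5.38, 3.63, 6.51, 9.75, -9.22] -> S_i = Random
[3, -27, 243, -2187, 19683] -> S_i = 3*-9^i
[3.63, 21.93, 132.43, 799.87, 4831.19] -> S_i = 3.63*6.04^i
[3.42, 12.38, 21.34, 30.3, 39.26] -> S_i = 3.42 + 8.96*i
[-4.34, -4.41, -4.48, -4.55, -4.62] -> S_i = -4.34 + -0.07*i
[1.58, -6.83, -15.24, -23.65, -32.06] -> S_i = 1.58 + -8.41*i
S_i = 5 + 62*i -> [5, 67, 129, 191, 253]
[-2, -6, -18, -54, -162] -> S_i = -2*3^i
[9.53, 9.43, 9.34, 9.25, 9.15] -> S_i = 9.53*0.99^i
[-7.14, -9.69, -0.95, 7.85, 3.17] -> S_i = Random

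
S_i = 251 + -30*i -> [251, 221, 191, 161, 131]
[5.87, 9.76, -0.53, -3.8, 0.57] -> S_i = Random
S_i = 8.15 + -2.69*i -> [8.15, 5.46, 2.77, 0.08, -2.61]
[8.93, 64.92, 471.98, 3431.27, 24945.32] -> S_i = 8.93*7.27^i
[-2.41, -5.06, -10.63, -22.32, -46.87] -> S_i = -2.41*2.10^i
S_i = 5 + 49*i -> [5, 54, 103, 152, 201]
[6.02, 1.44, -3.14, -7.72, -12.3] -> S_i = 6.02 + -4.58*i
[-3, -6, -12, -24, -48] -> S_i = -3*2^i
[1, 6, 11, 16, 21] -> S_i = 1 + 5*i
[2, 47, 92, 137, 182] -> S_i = 2 + 45*i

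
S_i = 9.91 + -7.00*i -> [9.91, 2.91, -4.09, -11.09, -18.09]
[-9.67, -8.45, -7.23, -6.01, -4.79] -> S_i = -9.67 + 1.22*i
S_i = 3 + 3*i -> [3, 6, 9, 12, 15]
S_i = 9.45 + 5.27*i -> [9.45, 14.72, 19.99, 25.26, 30.53]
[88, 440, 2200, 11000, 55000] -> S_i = 88*5^i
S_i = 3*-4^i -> [3, -12, 48, -192, 768]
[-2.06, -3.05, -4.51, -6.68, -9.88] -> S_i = -2.06*1.48^i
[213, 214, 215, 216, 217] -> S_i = 213 + 1*i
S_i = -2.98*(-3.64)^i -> [-2.98, 10.85, -39.48, 143.72, -523.14]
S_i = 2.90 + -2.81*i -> [2.9, 0.09, -2.72, -5.53, -8.34]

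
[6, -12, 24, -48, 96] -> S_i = 6*-2^i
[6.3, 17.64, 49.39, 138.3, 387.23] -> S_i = 6.30*2.80^i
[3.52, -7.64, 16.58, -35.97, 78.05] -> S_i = 3.52*(-2.17)^i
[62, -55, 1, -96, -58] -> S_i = Random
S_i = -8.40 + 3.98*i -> [-8.4, -4.42, -0.44, 3.54, 7.52]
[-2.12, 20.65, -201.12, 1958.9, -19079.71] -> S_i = -2.12*(-9.74)^i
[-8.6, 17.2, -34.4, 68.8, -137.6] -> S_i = -8.60*(-2.00)^i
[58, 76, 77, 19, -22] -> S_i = Random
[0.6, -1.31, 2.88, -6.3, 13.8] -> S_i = 0.60*(-2.19)^i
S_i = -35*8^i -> [-35, -280, -2240, -17920, -143360]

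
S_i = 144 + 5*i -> [144, 149, 154, 159, 164]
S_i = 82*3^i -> [82, 246, 738, 2214, 6642]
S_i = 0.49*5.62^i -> [0.49, 2.75, 15.48, 86.98, 488.81]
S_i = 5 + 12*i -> [5, 17, 29, 41, 53]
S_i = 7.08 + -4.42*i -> [7.08, 2.66, -1.76, -6.18, -10.6]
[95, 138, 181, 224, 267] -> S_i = 95 + 43*i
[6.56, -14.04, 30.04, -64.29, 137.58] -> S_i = 6.56*(-2.14)^i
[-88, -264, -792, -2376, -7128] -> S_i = -88*3^i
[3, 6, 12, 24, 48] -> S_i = 3*2^i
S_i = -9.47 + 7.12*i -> [-9.47, -2.35, 4.77, 11.89, 19.01]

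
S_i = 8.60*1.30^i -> [8.6, 11.18, 14.53, 18.89, 24.56]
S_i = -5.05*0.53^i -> [-5.05, -2.68, -1.42, -0.75, -0.4]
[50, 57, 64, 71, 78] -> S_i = 50 + 7*i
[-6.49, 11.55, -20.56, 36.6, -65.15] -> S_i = -6.49*(-1.78)^i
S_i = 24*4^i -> [24, 96, 384, 1536, 6144]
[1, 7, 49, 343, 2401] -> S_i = 1*7^i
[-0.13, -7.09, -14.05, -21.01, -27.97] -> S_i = -0.13 + -6.96*i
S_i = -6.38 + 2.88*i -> [-6.38, -3.5, -0.62, 2.26, 5.14]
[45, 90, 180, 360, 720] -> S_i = 45*2^i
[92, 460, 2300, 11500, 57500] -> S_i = 92*5^i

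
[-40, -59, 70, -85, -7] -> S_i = Random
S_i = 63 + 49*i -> [63, 112, 161, 210, 259]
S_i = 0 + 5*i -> [0, 5, 10, 15, 20]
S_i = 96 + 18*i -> [96, 114, 132, 150, 168]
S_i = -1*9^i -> [-1, -9, -81, -729, -6561]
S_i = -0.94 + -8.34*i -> [-0.94, -9.28, -17.62, -25.96, -34.3]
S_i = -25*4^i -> [-25, -100, -400, -1600, -6400]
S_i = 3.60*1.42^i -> [3.6, 5.11, 7.26, 10.31, 14.64]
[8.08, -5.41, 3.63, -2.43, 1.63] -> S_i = 8.08*(-0.67)^i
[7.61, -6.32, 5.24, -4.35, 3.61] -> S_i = 7.61*(-0.83)^i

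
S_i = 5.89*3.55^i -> [5.89, 20.91, 74.23, 263.51, 935.47]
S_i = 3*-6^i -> [3, -18, 108, -648, 3888]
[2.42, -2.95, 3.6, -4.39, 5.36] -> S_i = 2.42*(-1.22)^i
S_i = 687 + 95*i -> [687, 782, 877, 972, 1067]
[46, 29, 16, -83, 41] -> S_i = Random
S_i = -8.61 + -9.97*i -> [-8.61, -18.58, -28.55, -38.52, -48.49]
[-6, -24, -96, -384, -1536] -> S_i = -6*4^i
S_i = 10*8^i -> [10, 80, 640, 5120, 40960]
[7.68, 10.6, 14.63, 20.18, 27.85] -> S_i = 7.68*1.38^i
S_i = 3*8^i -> [3, 24, 192, 1536, 12288]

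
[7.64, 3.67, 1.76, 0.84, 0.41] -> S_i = 7.64*0.48^i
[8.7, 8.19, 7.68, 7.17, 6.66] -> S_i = 8.70 + -0.51*i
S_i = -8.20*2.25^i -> [-8.2, -18.45, -41.51, -93.4, -210.16]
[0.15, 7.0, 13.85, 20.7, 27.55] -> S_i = 0.15 + 6.85*i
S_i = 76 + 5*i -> [76, 81, 86, 91, 96]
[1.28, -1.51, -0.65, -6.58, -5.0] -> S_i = Random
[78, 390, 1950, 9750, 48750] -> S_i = 78*5^i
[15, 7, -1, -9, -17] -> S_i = 15 + -8*i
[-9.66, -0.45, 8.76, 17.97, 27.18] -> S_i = -9.66 + 9.21*i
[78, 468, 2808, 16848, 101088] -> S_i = 78*6^i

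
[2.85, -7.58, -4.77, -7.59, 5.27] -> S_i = Random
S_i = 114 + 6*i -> [114, 120, 126, 132, 138]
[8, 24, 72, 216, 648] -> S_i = 8*3^i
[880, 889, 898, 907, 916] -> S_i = 880 + 9*i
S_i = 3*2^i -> [3, 6, 12, 24, 48]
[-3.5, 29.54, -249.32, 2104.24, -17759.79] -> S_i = -3.50*(-8.44)^i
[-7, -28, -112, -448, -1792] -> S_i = -7*4^i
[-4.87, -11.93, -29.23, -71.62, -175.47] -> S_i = -4.87*2.45^i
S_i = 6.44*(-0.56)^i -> [6.44, -3.61, 2.02, -1.13, 0.63]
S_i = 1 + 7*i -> [1, 8, 15, 22, 29]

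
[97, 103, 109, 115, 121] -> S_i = 97 + 6*i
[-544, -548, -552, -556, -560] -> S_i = -544 + -4*i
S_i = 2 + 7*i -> [2, 9, 16, 23, 30]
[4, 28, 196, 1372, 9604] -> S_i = 4*7^i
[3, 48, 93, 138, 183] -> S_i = 3 + 45*i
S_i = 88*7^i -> [88, 616, 4312, 30184, 211288]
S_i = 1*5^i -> [1, 5, 25, 125, 625]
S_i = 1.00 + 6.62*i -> [1.0, 7.62, 14.24, 20.86, 27.48]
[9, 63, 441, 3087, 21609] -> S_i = 9*7^i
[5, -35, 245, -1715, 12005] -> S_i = 5*-7^i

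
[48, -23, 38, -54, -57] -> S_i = Random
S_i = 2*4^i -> [2, 8, 32, 128, 512]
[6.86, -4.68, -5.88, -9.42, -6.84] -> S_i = Random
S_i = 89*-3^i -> [89, -267, 801, -2403, 7209]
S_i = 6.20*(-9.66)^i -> [6.2, -59.89, 578.56, -5588.86, 53988.37]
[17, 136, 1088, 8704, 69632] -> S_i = 17*8^i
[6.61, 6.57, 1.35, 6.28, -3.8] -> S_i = Random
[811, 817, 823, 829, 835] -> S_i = 811 + 6*i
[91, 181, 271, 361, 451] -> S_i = 91 + 90*i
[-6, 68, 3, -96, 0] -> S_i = Random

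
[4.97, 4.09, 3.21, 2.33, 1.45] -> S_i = 4.97 + -0.88*i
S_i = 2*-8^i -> [2, -16, 128, -1024, 8192]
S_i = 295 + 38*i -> [295, 333, 371, 409, 447]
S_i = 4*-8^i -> [4, -32, 256, -2048, 16384]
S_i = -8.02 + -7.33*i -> [-8.02, -15.35, -22.68, -30.01, -37.34]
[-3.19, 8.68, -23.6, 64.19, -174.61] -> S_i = -3.19*(-2.72)^i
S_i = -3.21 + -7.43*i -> [-3.21, -10.64, -18.07, -25.5, -32.93]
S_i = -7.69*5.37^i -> [-7.69, -41.3, -221.76, -1190.83, -6394.75]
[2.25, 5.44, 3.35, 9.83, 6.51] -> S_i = Random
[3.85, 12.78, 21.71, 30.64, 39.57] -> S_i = 3.85 + 8.93*i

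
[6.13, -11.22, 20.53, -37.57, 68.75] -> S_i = 6.13*(-1.83)^i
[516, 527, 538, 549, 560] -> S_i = 516 + 11*i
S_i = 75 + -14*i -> [75, 61, 47, 33, 19]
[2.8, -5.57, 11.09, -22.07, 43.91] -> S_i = 2.80*(-1.99)^i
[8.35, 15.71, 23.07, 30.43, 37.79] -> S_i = 8.35 + 7.36*i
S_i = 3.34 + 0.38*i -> [3.34, 3.72, 4.1, 4.48, 4.86]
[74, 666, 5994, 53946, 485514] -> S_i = 74*9^i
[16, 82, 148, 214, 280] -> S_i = 16 + 66*i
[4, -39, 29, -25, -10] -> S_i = Random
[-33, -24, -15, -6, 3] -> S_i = -33 + 9*i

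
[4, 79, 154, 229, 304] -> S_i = 4 + 75*i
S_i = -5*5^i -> [-5, -25, -125, -625, -3125]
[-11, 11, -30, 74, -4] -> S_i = Random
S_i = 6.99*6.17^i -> [6.99, 43.13, 266.1, 1641.85, 10130.2]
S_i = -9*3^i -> [-9, -27, -81, -243, -729]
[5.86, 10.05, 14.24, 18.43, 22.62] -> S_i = 5.86 + 4.19*i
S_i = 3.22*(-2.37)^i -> [3.22, -7.63, 18.09, -42.86, 101.59]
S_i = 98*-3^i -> [98, -294, 882, -2646, 7938]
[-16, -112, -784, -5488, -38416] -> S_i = -16*7^i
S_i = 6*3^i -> [6, 18, 54, 162, 486]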